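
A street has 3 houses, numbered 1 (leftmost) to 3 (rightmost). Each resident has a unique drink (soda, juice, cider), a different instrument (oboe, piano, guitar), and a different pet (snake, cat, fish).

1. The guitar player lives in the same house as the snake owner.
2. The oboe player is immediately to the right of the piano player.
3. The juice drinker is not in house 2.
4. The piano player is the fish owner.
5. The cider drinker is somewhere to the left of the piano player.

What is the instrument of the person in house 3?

By clue 5, the cider drinker is in house 1.
From clue 5, the piano player must be in house 2.
So house 2 gets soda for drink.
So house 3 gets juice for drink.
House 1 instrument: only guitar fits.
That leaves oboe as the instrument for house 3.
The snake owner is in house 1 (clue 1).
The fish owner is in house 2 (clue 4).
House 3 pet: only cat fits.
So: house 1 = cider/guitar/snake, house 2 = soda/piano/fish, house 3 = juice/oboe/cat.

oboe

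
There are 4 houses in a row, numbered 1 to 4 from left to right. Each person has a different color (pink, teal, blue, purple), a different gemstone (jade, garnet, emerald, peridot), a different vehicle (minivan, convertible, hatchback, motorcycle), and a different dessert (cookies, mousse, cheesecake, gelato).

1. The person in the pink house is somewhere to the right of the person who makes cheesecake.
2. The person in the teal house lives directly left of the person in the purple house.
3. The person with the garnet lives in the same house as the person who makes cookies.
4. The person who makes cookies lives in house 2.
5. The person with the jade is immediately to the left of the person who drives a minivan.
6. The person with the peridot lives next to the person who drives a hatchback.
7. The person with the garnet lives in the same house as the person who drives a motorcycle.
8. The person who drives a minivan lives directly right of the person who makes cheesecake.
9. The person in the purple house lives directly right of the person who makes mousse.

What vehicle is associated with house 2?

The person who makes cookies is in house 2 (clue 4).
The only dessert still possible for house 4 is gelato.
Clue 3: the person with the garnet is in house 2.
Clue 7 places the person who drives a motorcycle in house 2.
Clue 5: the person with the jade is in house 3.
From clue 8, the person who makes cheesecake must be in house 3.
House 1's gemstone must be emerald (nothing else left).
The only gemstone still possible for house 4 is peridot.
House 1 vehicle: only convertible fits.
House 3 vehicle: only hatchback fits.
House 4's vehicle must be minivan (nothing else left).
House 1 dessert: only mousse fits.
The person in the pink house is in house 4 (clue 1).
By clue 9, the person in the purple house is in house 2.
By clue 2, the person in the teal house is in house 1.
So house 3 gets blue for color.
So: house 1 = teal/emerald/convertible/mousse, house 2 = purple/garnet/motorcycle/cookies, house 3 = blue/jade/hatchback/cheesecake, house 4 = pink/peridot/minivan/gelato.

motorcycle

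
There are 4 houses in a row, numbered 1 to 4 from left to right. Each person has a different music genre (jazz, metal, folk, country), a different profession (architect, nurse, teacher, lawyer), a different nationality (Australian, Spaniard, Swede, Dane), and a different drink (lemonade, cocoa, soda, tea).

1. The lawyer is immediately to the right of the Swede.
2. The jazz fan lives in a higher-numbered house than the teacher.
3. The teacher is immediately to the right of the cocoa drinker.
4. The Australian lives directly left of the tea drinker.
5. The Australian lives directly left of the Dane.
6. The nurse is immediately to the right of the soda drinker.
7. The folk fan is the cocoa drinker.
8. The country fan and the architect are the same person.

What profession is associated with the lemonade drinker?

architect

House 1 profession: only architect fits.
Clue 8 places the country fan in house 1.
Clue 7: the cocoa drinker is in house 2.
That leaves folk as the music genre for house 2.
From clue 3, the teacher must be in house 3.
The jazz fan is in house 4 (clue 2).
The only music genre still possible for house 3 is metal.
The lawyer is narrowed to house 2 or 4; consider each.
Placing it in house 4 leads to a contradiction, so it's in house 2.
By clue 1, the Swede is in house 1.
The only profession still possible for house 4 is nurse.
The soda drinker is in house 3 (clue 6).
That leaves lemonade as the drink for house 1.
That leaves tea as the drink for house 4.
From clue 4, the Australian must be in house 3.
From clue 5, the Dane must be in house 4.
House 2's nationality must be Spaniard (nothing else left).
So: house 1 = country/architect/Swede/lemonade, house 2 = folk/lawyer/Spaniard/cocoa, house 3 = metal/teacher/Australian/soda, house 4 = jazz/nurse/Dane/tea.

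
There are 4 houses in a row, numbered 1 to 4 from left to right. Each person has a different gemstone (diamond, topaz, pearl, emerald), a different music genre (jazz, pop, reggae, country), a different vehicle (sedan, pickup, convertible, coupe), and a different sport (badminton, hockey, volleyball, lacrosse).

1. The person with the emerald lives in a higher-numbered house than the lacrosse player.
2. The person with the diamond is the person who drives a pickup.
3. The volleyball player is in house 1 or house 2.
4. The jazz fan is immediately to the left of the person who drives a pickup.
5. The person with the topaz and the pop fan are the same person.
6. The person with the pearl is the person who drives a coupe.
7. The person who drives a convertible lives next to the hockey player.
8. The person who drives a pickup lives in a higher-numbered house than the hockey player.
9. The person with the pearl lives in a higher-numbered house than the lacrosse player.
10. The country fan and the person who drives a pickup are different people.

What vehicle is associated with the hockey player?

So house 4 gets badminton for sport.
House 1 gemstone: only topaz fits.
Clue 5 places the pop fan in house 1.
The person with the diamond is narrowed to house 3 or 4; consider each.
Placing it in house 3 leads to a contradiction, so it's in house 4.
The person who drives a pickup is in house 4 (clue 2).
From clue 4, the jazz fan must be in house 3.
House 2 music genre: only country fits.
House 4's music genre must be reggae (nothing else left).
The only sport still possible for house 3 is hockey.
The person who drives a convertible is in house 2 (clue 7).
So house 1 gets sedan for vehicle.
So house 3 gets coupe for vehicle.
By clue 6, the person with the pearl is in house 3.
House 2 gemstone: only emerald fits.
From clue 1, the lacrosse player must be in house 1.
House 2 sport: only volleyball fits.
So: house 1 = topaz/pop/sedan/lacrosse, house 2 = emerald/country/convertible/volleyball, house 3 = pearl/jazz/coupe/hockey, house 4 = diamond/reggae/pickup/badminton.

coupe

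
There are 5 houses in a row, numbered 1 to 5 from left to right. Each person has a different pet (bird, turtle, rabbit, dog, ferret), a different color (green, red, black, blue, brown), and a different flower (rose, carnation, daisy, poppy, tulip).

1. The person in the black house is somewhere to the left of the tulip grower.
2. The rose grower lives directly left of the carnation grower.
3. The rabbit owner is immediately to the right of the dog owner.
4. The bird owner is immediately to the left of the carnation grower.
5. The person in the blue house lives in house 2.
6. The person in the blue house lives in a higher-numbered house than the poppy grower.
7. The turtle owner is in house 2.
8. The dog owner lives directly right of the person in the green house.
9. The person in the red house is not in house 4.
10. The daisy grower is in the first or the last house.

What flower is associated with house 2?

By clue 5, the person in the blue house is in house 2.
Clue 6 places the poppy grower in house 1.
Clue 7 places the turtle owner in house 2.
Clue 8: the dog owner is in house 4.
Clue 8: the person in the green house is in house 3.
So house 1 gets ferret for pet.
The only pet still possible for house 3 is bird.
So house 5 gets rabbit for pet.
So house 5 gets daisy for flower.
The person in the black house is in house 1 (clue 1).
The rose grower is in house 3 (clue 2).
House 4 color: only brown fits.
House 5 color: only red fits.
House 2 flower: only tulip fits.
The only flower still possible for house 4 is carnation.
So: house 1 = ferret/black/poppy, house 2 = turtle/blue/tulip, house 3 = bird/green/rose, house 4 = dog/brown/carnation, house 5 = rabbit/red/daisy.

tulip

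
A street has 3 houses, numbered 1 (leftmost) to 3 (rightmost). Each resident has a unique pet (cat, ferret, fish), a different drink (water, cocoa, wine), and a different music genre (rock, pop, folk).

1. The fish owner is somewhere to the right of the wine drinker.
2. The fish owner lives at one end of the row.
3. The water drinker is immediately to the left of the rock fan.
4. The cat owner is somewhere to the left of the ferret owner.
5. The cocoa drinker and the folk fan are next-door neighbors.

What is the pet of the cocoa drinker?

By clue 2, the fish owner is in house 3.
House 1 pet: only cat fits.
So house 2 gets ferret for pet.
House 3 drink: only cocoa fits.
The folk fan is in house 2 (clue 5).
So house 1 gets pop for music genre.
The only music genre still possible for house 3 is rock.
From clue 3, the water drinker must be in house 2.
House 1's drink must be wine (nothing else left).
So: house 1 = cat/wine/pop, house 2 = ferret/water/folk, house 3 = fish/cocoa/rock.

fish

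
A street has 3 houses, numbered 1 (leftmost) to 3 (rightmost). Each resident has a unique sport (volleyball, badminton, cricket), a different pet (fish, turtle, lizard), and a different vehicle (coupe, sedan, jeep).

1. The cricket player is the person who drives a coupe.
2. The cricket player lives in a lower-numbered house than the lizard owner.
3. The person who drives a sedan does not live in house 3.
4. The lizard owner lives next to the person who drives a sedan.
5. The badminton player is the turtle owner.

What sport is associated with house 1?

cricket

The only vehicle still possible for house 3 is jeep.
The cricket player is narrowed to house 1 or 2; consider each.
Placing it in house 2 leads to a contradiction, so it's in house 1.
By clue 1, the person who drives a coupe is in house 1.
House 2's vehicle must be sedan (nothing else left).
The lizard owner is in house 3 (clue 4).
That leaves fish as the pet for house 1.
The only pet still possible for house 2 is turtle.
By clue 5, the badminton player is in house 2.
House 3 sport: only volleyball fits.
So: house 1 = cricket/fish/coupe, house 2 = badminton/turtle/sedan, house 3 = volleyball/lizard/jeep.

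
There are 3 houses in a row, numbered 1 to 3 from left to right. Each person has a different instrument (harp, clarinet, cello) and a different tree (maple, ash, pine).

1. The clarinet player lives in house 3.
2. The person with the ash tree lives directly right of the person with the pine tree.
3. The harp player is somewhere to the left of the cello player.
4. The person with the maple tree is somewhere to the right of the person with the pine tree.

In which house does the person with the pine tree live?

Clue 1 places the clarinet player in house 3.
That leaves harp as the instrument for house 1.
So house 2 gets cello for instrument.
The only tree still possible for house 1 is pine.
By clue 2, the person with the ash tree is in house 2.
House 3's tree must be maple (nothing else left).
So: house 1 = harp/pine, house 2 = cello/ash, house 3 = clarinet/maple.

1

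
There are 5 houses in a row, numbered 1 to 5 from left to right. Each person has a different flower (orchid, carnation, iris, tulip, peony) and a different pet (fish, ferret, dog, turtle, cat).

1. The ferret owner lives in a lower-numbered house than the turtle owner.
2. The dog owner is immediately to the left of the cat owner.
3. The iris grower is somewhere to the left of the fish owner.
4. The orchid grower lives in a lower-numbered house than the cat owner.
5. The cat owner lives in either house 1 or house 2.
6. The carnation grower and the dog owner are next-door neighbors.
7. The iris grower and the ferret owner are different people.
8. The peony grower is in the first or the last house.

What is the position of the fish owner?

5

Clue 5: the cat owner is in house 2.
The dog owner is in house 1 (clue 2).
From clue 4, the orchid grower must be in house 1.
Clue 6 places the carnation grower in house 2.
That leaves peony as the flower for house 5.
So house 3 gets ferret for pet.
Clue 7: the iris grower is in house 4.
That leaves tulip as the flower for house 3.
From clue 3, the fish owner must be in house 5.
The only pet still possible for house 4 is turtle.
So: house 1 = orchid/dog, house 2 = carnation/cat, house 3 = tulip/ferret, house 4 = iris/turtle, house 5 = peony/fish.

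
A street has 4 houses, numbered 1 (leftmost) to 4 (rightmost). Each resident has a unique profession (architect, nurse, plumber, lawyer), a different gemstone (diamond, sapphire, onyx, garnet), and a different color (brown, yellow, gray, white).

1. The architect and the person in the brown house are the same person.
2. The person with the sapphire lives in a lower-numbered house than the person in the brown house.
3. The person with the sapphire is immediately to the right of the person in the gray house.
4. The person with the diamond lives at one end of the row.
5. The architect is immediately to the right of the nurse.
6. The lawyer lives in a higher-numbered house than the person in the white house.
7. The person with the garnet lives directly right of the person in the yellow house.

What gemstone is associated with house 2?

onyx

House 4's color must be brown (nothing else left).
Clue 1: the architect is in house 4.
Clue 5 places the nurse in house 3.
That leaves plumber as the profession for house 1.
House 2's profession must be lawyer (nothing else left).
By clue 6, the person in the white house is in house 1.
So house 3 gets yellow for color.
From clue 3, the person with the sapphire must be in house 3.
Clue 7 places the person with the garnet in house 4.
House 2's gemstone must be onyx (nothing else left).
House 2 color: only gray fits.
House 1 gemstone: only diamond fits.
So: house 1 = plumber/diamond/white, house 2 = lawyer/onyx/gray, house 3 = nurse/sapphire/yellow, house 4 = architect/garnet/brown.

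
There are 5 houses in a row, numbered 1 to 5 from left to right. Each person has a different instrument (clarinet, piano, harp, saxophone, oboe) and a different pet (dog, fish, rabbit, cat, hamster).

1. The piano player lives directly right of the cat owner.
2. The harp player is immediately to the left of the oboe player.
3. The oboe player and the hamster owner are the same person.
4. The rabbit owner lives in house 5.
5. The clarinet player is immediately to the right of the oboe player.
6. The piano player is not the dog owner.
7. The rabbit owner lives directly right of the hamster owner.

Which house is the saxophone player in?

Clue 4 places the rabbit owner in house 5.
The hamster owner is in house 4 (clue 7).
The oboe player is in house 4 (clue 3).
From clue 5, the clarinet player must be in house 5.
Clue 2 places the harp player in house 3.
House 1 instrument: only saxophone fits.
So house 2 gets piano for instrument.
The cat owner is in house 1 (clue 1).
So house 2 gets fish for pet.
House 3's pet must be dog (nothing else left).
So: house 1 = saxophone/cat, house 2 = piano/fish, house 3 = harp/dog, house 4 = oboe/hamster, house 5 = clarinet/rabbit.

1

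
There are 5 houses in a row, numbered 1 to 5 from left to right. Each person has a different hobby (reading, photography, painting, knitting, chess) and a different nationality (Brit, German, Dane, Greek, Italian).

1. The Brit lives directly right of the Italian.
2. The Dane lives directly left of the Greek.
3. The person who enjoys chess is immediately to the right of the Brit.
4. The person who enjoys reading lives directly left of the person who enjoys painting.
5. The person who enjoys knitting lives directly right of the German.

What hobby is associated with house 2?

That leaves Greek as the nationality for house 5.
Clue 2: the Dane is in house 4.
The person who enjoys chess is narrowed to house 3 or 4; consider each.
Placing it in house 4 leads to a contradiction, so it's in house 3.
Clue 3 places the Brit in house 2.
The only nationality still possible for house 1 is Italian.
That leaves German as the nationality for house 3.
From clue 5, the person who enjoys knitting must be in house 4.
Clue 4: the person who enjoys painting is in house 2.
House 1's hobby must be reading (nothing else left).
House 5 hobby: only photography fits.
So: house 1 = reading/Italian, house 2 = painting/Brit, house 3 = chess/German, house 4 = knitting/Dane, house 5 = photography/Greek.

painting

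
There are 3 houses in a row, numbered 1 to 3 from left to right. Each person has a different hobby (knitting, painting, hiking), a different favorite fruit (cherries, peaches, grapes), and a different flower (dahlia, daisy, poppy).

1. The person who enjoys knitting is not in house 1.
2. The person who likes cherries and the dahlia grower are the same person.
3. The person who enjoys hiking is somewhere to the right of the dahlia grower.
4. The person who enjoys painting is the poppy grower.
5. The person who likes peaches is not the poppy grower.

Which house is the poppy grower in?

1

The only hobby still possible for house 1 is painting.
The poppy grower is in house 1 (clue 4).
That leaves daisy as the flower for house 3.
Clue 2: the person who likes cherries is in house 2.
Clue 3 places the person who enjoys hiking in house 3.
The only hobby still possible for house 2 is knitting.
That leaves grapes as the favorite fruit for house 1.
So house 3 gets peaches for favorite fruit.
House 2's flower must be dahlia (nothing else left).
So: house 1 = painting/grapes/poppy, house 2 = knitting/cherries/dahlia, house 3 = hiking/peaches/daisy.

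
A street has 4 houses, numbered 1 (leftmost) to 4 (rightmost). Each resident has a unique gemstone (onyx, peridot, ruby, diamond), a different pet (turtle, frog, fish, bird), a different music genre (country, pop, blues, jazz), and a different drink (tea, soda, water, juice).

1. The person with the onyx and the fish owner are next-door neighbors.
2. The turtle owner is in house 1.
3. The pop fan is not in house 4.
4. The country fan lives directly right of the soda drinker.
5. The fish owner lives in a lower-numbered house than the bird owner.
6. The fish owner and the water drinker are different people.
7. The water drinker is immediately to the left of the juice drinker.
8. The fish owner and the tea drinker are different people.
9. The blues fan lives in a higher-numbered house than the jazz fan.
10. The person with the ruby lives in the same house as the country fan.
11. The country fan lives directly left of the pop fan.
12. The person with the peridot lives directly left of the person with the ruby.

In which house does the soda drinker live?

Clue 2: the turtle owner is in house 1.
Clue 11 places the country fan in house 2.
The pop fan is in house 3 (clue 11).
The only music genre still possible for house 1 is jazz.
House 4's music genre must be blues (nothing else left).
By clue 4, the soda drinker is in house 1.
Clue 10 places the person with the ruby in house 2.
By clue 12, the person with the peridot is in house 1.
The person with the diamond is narrowed to house 3 or 4; consider each.
Placing it in house 4 leads to a contradiction, so it's in house 3.
House 4 gemstone: only onyx fits.
The fish owner is in house 3 (clue 1).
By clue 5, the bird owner is in house 4.
The water drinker is in house 2 (clue 6).
Clue 7: the juice drinker is in house 3.
So house 2 gets frog for pet.
The only drink still possible for house 4 is tea.
So: house 1 = peridot/turtle/jazz/soda, house 2 = ruby/frog/country/water, house 3 = diamond/fish/pop/juice, house 4 = onyx/bird/blues/tea.

1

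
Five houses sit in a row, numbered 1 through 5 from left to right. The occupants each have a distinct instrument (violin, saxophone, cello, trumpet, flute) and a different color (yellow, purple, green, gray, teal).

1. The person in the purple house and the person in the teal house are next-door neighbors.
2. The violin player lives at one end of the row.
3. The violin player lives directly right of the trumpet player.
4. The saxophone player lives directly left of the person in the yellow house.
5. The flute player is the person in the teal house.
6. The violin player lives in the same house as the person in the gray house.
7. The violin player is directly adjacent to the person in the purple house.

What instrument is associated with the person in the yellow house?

cello

Clue 3 places the violin player in house 5.
By clue 3, the trumpet player is in house 4.
Clue 6: the person in the gray house is in house 5.
The person in the purple house is in house 4 (clue 7).
From clue 1, the person in the teal house must be in house 3.
From clue 5, the flute player must be in house 3.
House 1's color must be green (nothing else left).
So house 2 gets yellow for color.
Clue 4 places the saxophone player in house 1.
So house 2 gets cello for instrument.
So: house 1 = saxophone/green, house 2 = cello/yellow, house 3 = flute/teal, house 4 = trumpet/purple, house 5 = violin/gray.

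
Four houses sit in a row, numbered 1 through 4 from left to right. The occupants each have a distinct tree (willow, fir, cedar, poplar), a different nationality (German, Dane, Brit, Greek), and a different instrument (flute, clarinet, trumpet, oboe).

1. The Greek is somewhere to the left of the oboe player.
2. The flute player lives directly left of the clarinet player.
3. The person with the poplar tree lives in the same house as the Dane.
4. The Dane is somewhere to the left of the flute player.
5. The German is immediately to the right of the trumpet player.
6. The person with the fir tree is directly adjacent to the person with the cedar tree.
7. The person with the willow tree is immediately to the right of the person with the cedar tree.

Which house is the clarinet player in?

House 1 instrument: only trumpet fits.
Clue 5: the German is in house 2.
That leaves Dane as the nationality for house 1.
The only nationality still possible for house 3 is Greek.
House 4's nationality must be Brit (nothing else left).
Clue 1 places the oboe player in house 4.
The person with the poplar tree is in house 1 (clue 3).
House 2 instrument: only flute fits.
House 3's instrument must be clarinet (nothing else left).
The person with the cedar tree is narrowed to house 2 or 3; consider each.
Placing it in house 2 leads to a contradiction, so it's in house 3.
From clue 7, the person with the willow tree must be in house 4.
That leaves fir as the tree for house 2.
So: house 1 = poplar/Dane/trumpet, house 2 = fir/German/flute, house 3 = cedar/Greek/clarinet, house 4 = willow/Brit/oboe.

3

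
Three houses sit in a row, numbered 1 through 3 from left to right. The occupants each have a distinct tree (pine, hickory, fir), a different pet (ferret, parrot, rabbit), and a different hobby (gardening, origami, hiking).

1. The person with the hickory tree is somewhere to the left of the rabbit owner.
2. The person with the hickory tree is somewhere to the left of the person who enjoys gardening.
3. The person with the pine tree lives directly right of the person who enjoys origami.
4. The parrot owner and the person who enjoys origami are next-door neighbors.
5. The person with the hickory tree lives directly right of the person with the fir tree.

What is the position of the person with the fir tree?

1

Clue 5 places the person with the hickory tree in house 2.
The person with the fir tree is in house 1 (clue 5).
That leaves pine as the tree for house 3.
Clue 1: the rabbit owner is in house 3.
Clue 2 places the person who enjoys gardening in house 3.
The person who enjoys origami is in house 2 (clue 3).
House 2 pet: only ferret fits.
That leaves hiking as the hobby for house 1.
House 1's pet must be parrot (nothing else left).
So: house 1 = fir/parrot/hiking, house 2 = hickory/ferret/origami, house 3 = pine/rabbit/gardening.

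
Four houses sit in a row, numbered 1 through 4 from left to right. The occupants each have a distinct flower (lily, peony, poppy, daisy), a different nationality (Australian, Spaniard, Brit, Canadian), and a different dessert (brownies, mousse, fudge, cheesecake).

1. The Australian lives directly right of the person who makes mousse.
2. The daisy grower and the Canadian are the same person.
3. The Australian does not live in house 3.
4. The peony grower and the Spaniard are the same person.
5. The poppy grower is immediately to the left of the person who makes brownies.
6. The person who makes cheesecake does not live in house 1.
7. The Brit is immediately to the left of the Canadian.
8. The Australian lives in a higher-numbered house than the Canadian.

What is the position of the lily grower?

4

By clue 8, the Australian is in house 4.
Clue 1 places the person who makes mousse in house 3.
The only flower still possible for house 4 is lily.
House 1's dessert must be fudge (nothing else left).
The daisy grower is narrowed to house 2 or 3; consider each.
Placing it in house 3 leads to a contradiction, so it's in house 2.
From clue 2, the Canadian must be in house 2.
From clue 7, the Brit must be in house 1.
House 3 nationality: only Spaniard fits.
Clue 4: the peony grower is in house 3.
The only flower still possible for house 1 is poppy.
From clue 5, the person who makes brownies must be in house 2.
House 4's dessert must be cheesecake (nothing else left).
So: house 1 = poppy/Brit/fudge, house 2 = daisy/Canadian/brownies, house 3 = peony/Spaniard/mousse, house 4 = lily/Australian/cheesecake.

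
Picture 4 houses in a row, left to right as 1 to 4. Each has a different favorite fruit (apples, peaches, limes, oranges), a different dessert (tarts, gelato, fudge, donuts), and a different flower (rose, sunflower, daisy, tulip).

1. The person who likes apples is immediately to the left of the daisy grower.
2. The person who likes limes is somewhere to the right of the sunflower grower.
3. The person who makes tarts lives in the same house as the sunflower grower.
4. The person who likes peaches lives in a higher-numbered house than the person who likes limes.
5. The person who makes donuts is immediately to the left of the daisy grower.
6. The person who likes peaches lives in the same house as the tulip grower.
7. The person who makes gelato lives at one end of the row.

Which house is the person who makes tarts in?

The person who likes limes is narrowed to house 2 or 3; consider each.
Placing it in house 2 leads to a contradiction, so it's in house 3.
The person who likes peaches is in house 4 (clue 4).
The tulip grower is in house 4 (clue 6).
House 3's dessert must be fudge (nothing else left).
That leaves gelato as the dessert for house 4.
The person who likes apples is narrowed to house 1 or 2; consider each.
Placing it in house 1 leads to a contradiction, so it's in house 2.
The daisy grower is in house 3 (clue 1).
The person who makes donuts is in house 2 (clue 5).
The only favorite fruit still possible for house 1 is oranges.
The only dessert still possible for house 1 is tarts.
From clue 3, the sunflower grower must be in house 1.
House 2 flower: only rose fits.
So: house 1 = oranges/tarts/sunflower, house 2 = apples/donuts/rose, house 3 = limes/fudge/daisy, house 4 = peaches/gelato/tulip.

1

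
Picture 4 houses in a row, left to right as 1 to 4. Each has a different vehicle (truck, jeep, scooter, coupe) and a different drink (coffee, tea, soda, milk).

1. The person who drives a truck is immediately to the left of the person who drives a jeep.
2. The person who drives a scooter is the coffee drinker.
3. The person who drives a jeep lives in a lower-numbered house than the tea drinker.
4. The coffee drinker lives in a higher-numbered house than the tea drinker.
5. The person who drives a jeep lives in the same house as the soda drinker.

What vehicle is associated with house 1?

By clue 4, the coffee drinker is in house 4.
Clue 4 places the tea drinker in house 3.
The only drink still possible for house 1 is milk.
House 2's drink must be soda (nothing else left).
Clue 2: the person who drives a scooter is in house 4.
The person who drives a jeep is in house 2 (clue 3).
House 3 vehicle: only coupe fits.
So house 1 gets truck for vehicle.
So: house 1 = truck/milk, house 2 = jeep/soda, house 3 = coupe/tea, house 4 = scooter/coffee.

truck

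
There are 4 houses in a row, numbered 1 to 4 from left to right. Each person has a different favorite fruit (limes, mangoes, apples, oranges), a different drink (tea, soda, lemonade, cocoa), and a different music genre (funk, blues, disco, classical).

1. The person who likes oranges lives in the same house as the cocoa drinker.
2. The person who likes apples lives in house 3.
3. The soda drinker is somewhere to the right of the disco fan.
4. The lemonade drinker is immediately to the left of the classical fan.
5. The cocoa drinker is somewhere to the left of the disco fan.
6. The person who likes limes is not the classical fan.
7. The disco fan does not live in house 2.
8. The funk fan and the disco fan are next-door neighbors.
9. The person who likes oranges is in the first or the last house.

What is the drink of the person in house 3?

Clue 2 places the person who likes apples in house 3.
Clue 7: the disco fan is in house 3.
House 1 music genre: only blues fits.
From clue 1, the person who likes oranges must be in house 1.
By clue 1, the cocoa drinker is in house 1.
By clue 3, the soda drinker is in house 4.
The only drink still possible for house 2 is tea.
So house 3 gets lemonade for drink.
The classical fan is in house 4 (clue 4).
The person who likes limes is in house 2 (clue 6).
So house 4 gets mangoes for favorite fruit.
House 2 music genre: only funk fits.
So: house 1 = oranges/cocoa/blues, house 2 = limes/tea/funk, house 3 = apples/lemonade/disco, house 4 = mangoes/soda/classical.

lemonade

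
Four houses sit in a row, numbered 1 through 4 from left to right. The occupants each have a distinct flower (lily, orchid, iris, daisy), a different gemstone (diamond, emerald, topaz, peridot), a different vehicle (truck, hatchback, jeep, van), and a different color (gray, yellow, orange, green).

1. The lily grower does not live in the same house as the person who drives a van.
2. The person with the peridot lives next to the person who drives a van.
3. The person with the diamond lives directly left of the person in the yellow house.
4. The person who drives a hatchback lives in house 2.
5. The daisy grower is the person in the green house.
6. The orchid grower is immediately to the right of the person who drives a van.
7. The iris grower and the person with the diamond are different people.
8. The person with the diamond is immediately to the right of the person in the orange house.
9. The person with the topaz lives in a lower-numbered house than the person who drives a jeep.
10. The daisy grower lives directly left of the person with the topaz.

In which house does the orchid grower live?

The person who drives a hatchback is in house 2 (clue 4).
That leaves emerald as the gemstone for house 1.
House 4's gemstone must be peridot (nothing else left).
Clue 2: the person who drives a van is in house 3.
By clue 6, the orchid grower is in house 4.
House 1 vehicle: only truck fits.
The only vehicle still possible for house 4 is jeep.
House 3's flower must be iris (nothing else left).
By clue 7, the person with the diamond is in house 2.
Clue 8 places the person in the orange house in house 1.
That leaves topaz as the gemstone for house 3.
House 2 color: only green fits.
The person in the yellow house is in house 3 (clue 3).
The daisy grower is in house 2 (clue 5).
House 1's flower must be lily (nothing else left).
The only color still possible for house 4 is gray.
So: house 1 = lily/emerald/truck/orange, house 2 = daisy/diamond/hatchback/green, house 3 = iris/topaz/van/yellow, house 4 = orchid/peridot/jeep/gray.

4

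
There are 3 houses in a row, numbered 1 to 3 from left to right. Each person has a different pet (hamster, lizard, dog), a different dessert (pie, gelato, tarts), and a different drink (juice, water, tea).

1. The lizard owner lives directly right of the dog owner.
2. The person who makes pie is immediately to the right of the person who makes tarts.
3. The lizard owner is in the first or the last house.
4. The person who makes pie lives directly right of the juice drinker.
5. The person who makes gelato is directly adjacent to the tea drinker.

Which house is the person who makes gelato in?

From clue 3, the lizard owner must be in house 3.
By clue 1, the dog owner is in house 2.
House 1's pet must be hamster (nothing else left).
The person who makes pie is narrowed to house 2 or 3; consider each.
Placing it in house 3 leads to a contradiction, so it's in house 2.
Clue 2: the person who makes tarts is in house 1.
By clue 4, the juice drinker is in house 1.
That leaves gelato as the dessert for house 3.
Clue 5: the tea drinker is in house 2.
That leaves water as the drink for house 3.
So: house 1 = hamster/tarts/juice, house 2 = dog/pie/tea, house 3 = lizard/gelato/water.

3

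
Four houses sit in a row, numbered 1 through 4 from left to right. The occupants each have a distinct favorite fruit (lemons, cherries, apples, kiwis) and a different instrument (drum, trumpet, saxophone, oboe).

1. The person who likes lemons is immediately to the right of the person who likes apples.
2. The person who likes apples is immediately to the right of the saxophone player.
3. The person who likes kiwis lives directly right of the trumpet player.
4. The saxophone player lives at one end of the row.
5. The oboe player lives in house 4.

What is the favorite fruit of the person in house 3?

Clue 4 places the saxophone player in house 1.
Clue 5: the oboe player is in house 4.
House 1's favorite fruit must be cherries (nothing else left).
Clue 2: the person who likes apples is in house 2.
From clue 1, the person who likes lemons must be in house 3.
House 4's favorite fruit must be kiwis (nothing else left).
Clue 3: the trumpet player is in house 3.
The only instrument still possible for house 2 is drum.
So: house 1 = cherries/saxophone, house 2 = apples/drum, house 3 = lemons/trumpet, house 4 = kiwis/oboe.

lemons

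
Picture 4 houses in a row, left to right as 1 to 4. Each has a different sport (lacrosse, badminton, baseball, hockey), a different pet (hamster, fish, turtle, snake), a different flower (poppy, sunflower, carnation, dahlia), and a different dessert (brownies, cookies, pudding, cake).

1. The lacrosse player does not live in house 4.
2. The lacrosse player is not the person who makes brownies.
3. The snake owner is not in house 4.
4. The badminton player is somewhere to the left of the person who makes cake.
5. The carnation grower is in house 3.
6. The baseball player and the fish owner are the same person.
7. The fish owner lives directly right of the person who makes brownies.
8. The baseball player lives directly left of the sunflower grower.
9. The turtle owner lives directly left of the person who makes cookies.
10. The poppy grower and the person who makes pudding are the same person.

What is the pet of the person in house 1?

snake

By clue 5, the carnation grower is in house 3.
So house 4 gets hockey for sport.
Clue 8: the baseball player is in house 3.
Clue 8: the sunflower grower is in house 4.
So house 4 gets hamster for pet.
By clue 6, the fish owner is in house 3.
Clue 7 places the person who makes brownies in house 2.
House 1 dessert: only pudding fits.
From clue 2, the lacrosse player must be in house 1.
The turtle owner is in house 2 (clue 9).
By clue 9, the person who makes cookies is in house 3.
By clue 10, the poppy grower is in house 1.
So house 2 gets badminton for sport.
House 1's pet must be snake (nothing else left).
That leaves dahlia as the flower for house 2.
House 4 dessert: only cake fits.
So: house 1 = lacrosse/snake/poppy/pudding, house 2 = badminton/turtle/dahlia/brownies, house 3 = baseball/fish/carnation/cookies, house 4 = hockey/hamster/sunflower/cake.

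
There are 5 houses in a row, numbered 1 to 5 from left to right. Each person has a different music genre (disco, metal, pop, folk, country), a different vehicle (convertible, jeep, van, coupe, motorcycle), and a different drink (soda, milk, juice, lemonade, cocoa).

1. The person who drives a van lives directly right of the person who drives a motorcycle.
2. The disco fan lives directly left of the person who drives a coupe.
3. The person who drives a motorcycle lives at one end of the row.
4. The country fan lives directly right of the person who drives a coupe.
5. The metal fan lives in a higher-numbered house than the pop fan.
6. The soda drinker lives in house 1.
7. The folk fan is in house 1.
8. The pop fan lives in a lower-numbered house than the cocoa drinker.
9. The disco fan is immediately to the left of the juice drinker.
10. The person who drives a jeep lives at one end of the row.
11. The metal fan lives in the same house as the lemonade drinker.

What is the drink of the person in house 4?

From clue 3, the person who drives a motorcycle must be in house 1.
Clue 6: the soda drinker is in house 1.
From clue 7, the folk fan must be in house 1.
From clue 1, the person who drives a van must be in house 2.
That leaves jeep as the vehicle for house 5.
So house 2 gets milk for drink.
The country fan is narrowed to house 4 or 5; consider each.
Placing it in house 5 leads to a contradiction, so it's in house 4.
Clue 4: the person who drives a coupe is in house 3.
So house 5 gets metal for music genre.
House 4's vehicle must be convertible (nothing else left).
The disco fan is in house 2 (clue 2).
From clue 9, the juice drinker must be in house 3.
Clue 11: the lemonade drinker is in house 5.
So house 3 gets pop for music genre.
House 4 drink: only cocoa fits.
So: house 1 = folk/motorcycle/soda, house 2 = disco/van/milk, house 3 = pop/coupe/juice, house 4 = country/convertible/cocoa, house 5 = metal/jeep/lemonade.

cocoa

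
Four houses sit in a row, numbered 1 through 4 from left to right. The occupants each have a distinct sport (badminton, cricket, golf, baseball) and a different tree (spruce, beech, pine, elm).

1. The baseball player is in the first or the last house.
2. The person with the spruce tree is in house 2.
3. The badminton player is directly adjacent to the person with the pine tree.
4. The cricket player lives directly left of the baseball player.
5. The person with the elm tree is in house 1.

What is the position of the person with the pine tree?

Clue 2: the person with the spruce tree is in house 2.
The cricket player is in house 3 (clue 4).
The baseball player is in house 4 (clue 4).
Clue 5 places the person with the elm tree in house 1.
By clue 3, the badminton player is in house 2.
By clue 3, the person with the pine tree is in house 3.
The only sport still possible for house 1 is golf.
The only tree still possible for house 4 is beech.
So: house 1 = golf/elm, house 2 = badminton/spruce, house 3 = cricket/pine, house 4 = baseball/beech.

3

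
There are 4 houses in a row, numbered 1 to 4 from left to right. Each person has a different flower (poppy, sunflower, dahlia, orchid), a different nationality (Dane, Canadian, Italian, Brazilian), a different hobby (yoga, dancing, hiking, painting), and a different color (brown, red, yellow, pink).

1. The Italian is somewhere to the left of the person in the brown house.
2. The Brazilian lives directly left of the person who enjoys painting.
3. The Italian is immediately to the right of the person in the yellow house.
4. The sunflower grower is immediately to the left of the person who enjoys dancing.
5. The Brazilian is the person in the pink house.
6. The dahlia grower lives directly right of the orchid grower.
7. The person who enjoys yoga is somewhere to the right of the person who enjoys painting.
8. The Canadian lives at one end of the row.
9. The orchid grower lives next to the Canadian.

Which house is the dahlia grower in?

House 1's hobby must be hiking (nothing else left).
The dahlia grower is narrowed to house 3 or 4; consider each.
Placing it in house 3 leads to a contradiction, so it's in house 4.
Clue 6 places the orchid grower in house 3.
By clue 9, the Canadian is in house 4.
The only hobby still possible for house 4 is yoga.
The poppy grower is narrowed to house 1 or 2; consider each.
Placing it in house 2 leads to a contradiction, so it's in house 1.
So house 2 gets sunflower for flower.
Clue 4: the person who enjoys dancing is in house 3.
House 2's hobby must be painting (nothing else left).
Clue 2 places the Brazilian in house 1.
Clue 5 places the person in the pink house in house 1.
By clue 3, the Italian is in house 3.
The only nationality still possible for house 2 is Dane.
So house 2 gets yellow for color.
The person in the brown house is in house 4 (clue 1).
So house 3 gets red for color.
So: house 1 = poppy/Brazilian/hiking/pink, house 2 = sunflower/Dane/painting/yellow, house 3 = orchid/Italian/dancing/red, house 4 = dahlia/Canadian/yoga/brown.

4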